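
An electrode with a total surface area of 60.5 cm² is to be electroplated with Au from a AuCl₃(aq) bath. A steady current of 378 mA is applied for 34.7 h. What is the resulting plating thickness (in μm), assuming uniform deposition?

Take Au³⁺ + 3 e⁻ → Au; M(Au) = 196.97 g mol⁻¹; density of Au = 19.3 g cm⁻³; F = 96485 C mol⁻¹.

275 μm

Q = I·t = 0.3780 × 124920 = 47220 C; n(e⁻) = 0.4894 mol.
n(Au) = n(e⁻)/3 = 0.1631 mol, so m = 0.1631 × 196.97 = 32.13 g.
Volume = m/ρ = 32.13 / 19.3 = 1.665 cm³.
Thickness = V/A = 1.665 / 60.5 = 0.0275 cm = 275 μm.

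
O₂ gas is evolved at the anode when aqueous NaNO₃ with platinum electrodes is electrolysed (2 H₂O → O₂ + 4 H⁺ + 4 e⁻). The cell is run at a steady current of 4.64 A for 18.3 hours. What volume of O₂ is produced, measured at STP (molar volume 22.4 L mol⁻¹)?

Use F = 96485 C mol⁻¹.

Q = I·t = 4.640 A × 65880 s = 305700 C.
n(e⁻) = Q/F = 305700 / 96485 = 3.168 mol.
4 electrons are transferred per O₂ molecule, so n(O₂) = 3.168 / 4 = 0.7920 mol.
V = n × V_m = 0.7920 × 22.4 = 17.7 L.

17.7 L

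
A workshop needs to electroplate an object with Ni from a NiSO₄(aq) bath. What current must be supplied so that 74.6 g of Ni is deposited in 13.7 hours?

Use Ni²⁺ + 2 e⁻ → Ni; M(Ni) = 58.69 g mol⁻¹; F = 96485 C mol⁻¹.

n(Ni) = 74.6 / 58.69 = 1.271 mol.
n(e⁻) = 2 × 1.271 = 2.542 mol.
Q = n(e⁻)·F = 2.542 × 96485 = 245300 C.
I = Q/t = 245300 / 49320 s = 4.97 A.

4.97 A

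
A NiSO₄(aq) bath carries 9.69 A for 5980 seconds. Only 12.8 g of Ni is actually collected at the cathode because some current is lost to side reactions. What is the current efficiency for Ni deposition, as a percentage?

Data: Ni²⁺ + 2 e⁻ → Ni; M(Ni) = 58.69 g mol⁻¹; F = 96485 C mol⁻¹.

Q = I·t = 9.690 × 5980.0 = 57950 C; n(e⁻) = 57950/96485 = 0.6006 mol.
Theoretical n(Ni) = n(e⁻)/2 = 0.3003 mol, i.e. m_theo = 0.3003 × 58.69 = 17.62 g.
Efficiency = m_actual / m_theo = 12.8 / 17.62 = 72.6 %.

72.6 %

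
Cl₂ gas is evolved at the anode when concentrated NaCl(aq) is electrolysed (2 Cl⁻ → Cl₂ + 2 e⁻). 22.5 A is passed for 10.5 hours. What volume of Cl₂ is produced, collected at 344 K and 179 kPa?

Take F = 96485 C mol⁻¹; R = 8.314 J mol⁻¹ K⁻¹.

Q = I·t = 22.50 A × 37800 s = 850500 C.
n(e⁻) = Q/F = 850500 / 96485 = 8.815 mol.
2 electrons are transferred per Cl₂ molecule, so n(Cl₂) = 8.815 / 2 = 4.407 mol.
V = nRT/P = (4.407 × 8.314 × 344) / (179 × 10³ Pa) = 0.0704 m³ = 70.4 L.

70.4 L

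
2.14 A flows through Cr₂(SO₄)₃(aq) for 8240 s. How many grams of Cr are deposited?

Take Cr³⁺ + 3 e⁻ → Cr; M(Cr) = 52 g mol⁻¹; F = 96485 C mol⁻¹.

3.17 g

Q = I·t = 2.140 A × 8240.0 s = 17630 C.
n(e⁻) = Q/F = 17630 / 96485 = 0.1828 mol.
Cr³⁺ + 3 e⁻ → Cr, so n(Cr) = n(e⁻)/3 = 0.06092 mol.
m = n·M = 0.06092 × 52 = 3.17 g.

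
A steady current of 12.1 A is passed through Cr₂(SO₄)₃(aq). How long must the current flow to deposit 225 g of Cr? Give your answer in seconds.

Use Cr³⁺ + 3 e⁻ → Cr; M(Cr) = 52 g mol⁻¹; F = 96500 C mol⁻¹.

1.04 × 10⁵ s

n(Cr) = m/M = 225 / 52 = 4.327 mol.
Each Cr atom requires 3 electrons, so n(e⁻) = 3 × 4.327 = 12.98 mol.
Q = n(e⁻)·F = 12.98 × 96500 = 1253000 C.
t = Q/I = 1253000 / 12.10 A = 103500 s.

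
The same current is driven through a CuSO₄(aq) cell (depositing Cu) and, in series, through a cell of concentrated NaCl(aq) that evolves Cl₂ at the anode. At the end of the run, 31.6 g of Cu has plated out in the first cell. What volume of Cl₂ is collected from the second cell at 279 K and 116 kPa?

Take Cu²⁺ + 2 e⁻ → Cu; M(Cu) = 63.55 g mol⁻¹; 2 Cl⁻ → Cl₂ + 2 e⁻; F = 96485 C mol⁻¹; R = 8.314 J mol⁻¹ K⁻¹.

9.94 L

n(Cu) = 31.6 / 63.55 = 0.4972 mol, so n(e⁻) = 2 × 0.4972 = 0.9945 mol.
The cells are in series, so the same 0.9945 mol of electrons passes through the second cell.
2 Cl⁻ → Cl₂ + 2 e⁻ — 2 mol e⁻ per mol Cl₂, so n(Cl₂) = 0.9945/2 = 0.4972 mol.
V = nRT/P = (0.4972 × 8.314 × 279) / (116 × 10³) = 0.00994 m³ = 9.94 L.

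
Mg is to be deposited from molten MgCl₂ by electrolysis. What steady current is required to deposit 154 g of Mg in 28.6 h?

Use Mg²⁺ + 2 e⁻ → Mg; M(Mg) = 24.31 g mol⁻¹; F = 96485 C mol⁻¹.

11.9 A

n(Mg) = 154 / 24.31 = 6.335 mol.
n(e⁻) = 2 × 6.335 = 12.67 mol.
Q = n(e⁻)·F = 12.67 × 96485 = 1222000 C.
I = Q/t = 1222000 / 102960 s = 11.9 A.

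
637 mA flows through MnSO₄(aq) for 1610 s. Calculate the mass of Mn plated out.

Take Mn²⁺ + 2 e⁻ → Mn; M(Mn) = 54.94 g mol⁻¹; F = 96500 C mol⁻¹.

Q = I·t = 0.6370 A × 1610.0 s = 1026 C.
n(e⁻) = Q/F = 1026 / 96500 = 0.01063 mol.
Mn²⁺ + 2 e⁻ → Mn, so n(Mn) = n(e⁻)/2 = 0.005314 mol.
m = n·M = 0.005314 × 54.94 = 0.292 g.

0.292 g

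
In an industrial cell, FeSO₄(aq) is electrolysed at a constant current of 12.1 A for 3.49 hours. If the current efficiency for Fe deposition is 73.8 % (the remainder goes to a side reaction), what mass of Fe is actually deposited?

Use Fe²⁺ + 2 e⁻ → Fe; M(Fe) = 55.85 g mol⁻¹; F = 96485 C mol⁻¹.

32.5 g

Q = I·t = 12.10 × 12564 = 152000 C.
n(e⁻) = 152000/96485 = 1.576 mol; theoretically n(Fe) = 1.576/2 = 0.7878 mol, m_theo = 44.00 g.
At 73.8 % efficiency, m_actual = 0.738 × 44.00 = 32.5 g.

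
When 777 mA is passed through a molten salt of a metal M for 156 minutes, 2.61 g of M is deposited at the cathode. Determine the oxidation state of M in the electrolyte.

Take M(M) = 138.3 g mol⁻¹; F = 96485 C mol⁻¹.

Q = I·t = 0.7770 A × 9360.0 s = 7273 C, so n(e⁻) = 7273/96485 = 0.07538 mol.
n(M) deposited = 2.61 / 138.3 = 0.01887 mol.
Electrons per atom = n(e⁻)/n(M) = 0.07538 / 0.01887 = 3.99 ≈ 4, so the ion is M⁴⁺.

+4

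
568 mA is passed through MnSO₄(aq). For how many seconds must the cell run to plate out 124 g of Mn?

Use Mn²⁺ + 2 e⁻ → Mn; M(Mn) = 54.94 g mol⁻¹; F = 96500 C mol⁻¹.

7.67 × 10⁵ s

n(Mn) = m/M = 124 / 54.94 = 2.257 mol.
Each Mn atom requires 2 electrons, so n(e⁻) = 2 × 2.257 = 4.514 mol.
Q = n(e⁻)·F = 4.514 × 96500 = 435600 C.
t = Q/I = 435600 / 0.5680 A = 766900 s.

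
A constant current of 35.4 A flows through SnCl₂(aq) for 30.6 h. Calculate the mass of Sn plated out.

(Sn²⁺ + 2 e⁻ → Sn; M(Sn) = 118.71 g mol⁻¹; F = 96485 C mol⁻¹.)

2400 g

Q = I·t = 35.40 A × 110160 s = 3900000 C.
n(e⁻) = Q/F = 3900000 / 96485 = 40.42 mol.
Sn²⁺ + 2 e⁻ → Sn, so n(Sn) = n(e⁻)/2 = 20.21 mol.
m = n·M = 20.21 × 118.71 = 2400 g.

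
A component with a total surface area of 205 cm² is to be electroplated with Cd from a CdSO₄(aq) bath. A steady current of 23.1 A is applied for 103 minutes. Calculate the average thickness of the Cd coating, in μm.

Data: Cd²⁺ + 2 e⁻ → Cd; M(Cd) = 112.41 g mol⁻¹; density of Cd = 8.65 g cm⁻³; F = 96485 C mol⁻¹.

469 μm

Q = I·t = 23.10 × 6180.0 = 142800 C; n(e⁻) = 1.480 mol.
n(Cd) = n(e⁻)/2 = 0.7398 mol, so m = 0.7398 × 112.41 = 83.16 g.
Volume = m/ρ = 83.16 / 8.65 = 9.614 cm³.
Thickness = V/A = 9.614 / 205 = 0.0469 cm = 469 μm.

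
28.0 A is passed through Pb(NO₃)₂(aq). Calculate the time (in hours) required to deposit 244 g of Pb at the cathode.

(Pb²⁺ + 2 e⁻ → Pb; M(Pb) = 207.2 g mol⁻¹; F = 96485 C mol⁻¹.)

n(Pb) = m/M = 244 / 207.2 = 1.178 mol.
Each Pb atom requires 2 electrons, so n(e⁻) = 2 × 1.178 = 2.355 mol.
Q = n(e⁻)·F = 2.355 × 96485 = 227200 C.
t = Q/I = 227200 / 28.00 A = 8116 s = 2.25 h.

2.25 h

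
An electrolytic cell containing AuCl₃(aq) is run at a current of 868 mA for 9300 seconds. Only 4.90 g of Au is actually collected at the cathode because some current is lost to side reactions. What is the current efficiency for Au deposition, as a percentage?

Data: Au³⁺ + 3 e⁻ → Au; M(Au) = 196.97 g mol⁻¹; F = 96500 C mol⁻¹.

Q = I·t = 0.8680 × 9300.0 = 8072 C; n(e⁻) = 8072/96500 = 0.08365 mol.
Theoretical n(Au) = n(e⁻)/3 = 0.02788 mol, i.e. m_theo = 0.02788 × 196.97 = 5.492 g.
Efficiency = m_actual / m_theo = 4.90 / 5.492 = 89.2 %.

89.2 %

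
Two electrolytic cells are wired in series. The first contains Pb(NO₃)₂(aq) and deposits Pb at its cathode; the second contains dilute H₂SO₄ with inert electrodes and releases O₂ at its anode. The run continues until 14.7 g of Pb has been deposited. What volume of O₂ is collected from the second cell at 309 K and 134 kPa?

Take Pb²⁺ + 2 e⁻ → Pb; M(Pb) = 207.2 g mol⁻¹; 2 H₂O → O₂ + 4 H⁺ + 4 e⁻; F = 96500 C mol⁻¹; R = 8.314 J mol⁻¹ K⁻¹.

n(Pb) = 14.7 / 207.2 = 0.07095 mol, so n(e⁻) = 2 × 0.07095 = 0.1419 mol.
The cells are in series, so the same 0.1419 mol of electrons passes through the second cell.
2 H₂O → O₂ + 4 H⁺ + 4 e⁻ — 4 mol e⁻ per mol O₂, so n(O₂) = 0.1419/4 = 0.03547 mol.
V = nRT/P = (0.03547 × 8.314 × 309) / (134 × 10³) = 6.80 × 10⁻⁴ m³ = 0.680 L.

0.680 L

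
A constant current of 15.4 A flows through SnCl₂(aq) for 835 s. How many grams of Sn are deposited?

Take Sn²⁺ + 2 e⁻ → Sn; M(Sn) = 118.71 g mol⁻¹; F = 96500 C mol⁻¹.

Q = I·t = 15.40 A × 835.00 s = 12860 C.
n(e⁻) = Q/F = 12860 / 96500 = 0.1333 mol.
Sn²⁺ + 2 e⁻ → Sn, so n(Sn) = n(e⁻)/2 = 0.06663 mol.
m = n·M = 0.06663 × 118.71 = 7.91 g.

7.91 g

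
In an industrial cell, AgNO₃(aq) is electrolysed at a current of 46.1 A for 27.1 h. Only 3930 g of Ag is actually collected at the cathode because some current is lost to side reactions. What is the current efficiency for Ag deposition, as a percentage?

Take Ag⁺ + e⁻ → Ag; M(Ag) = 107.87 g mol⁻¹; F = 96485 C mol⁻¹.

78.2 %

Q = I·t = 46.10 × 97560 = 4498000 C; n(e⁻) = 4498000/96485 = 46.61 mol.
Theoretical n(Ag) = n(e⁻)/1 = 46.61 mol, i.e. m_theo = 46.61 × 107.87 = 5028 g.
Efficiency = m_actual / m_theo = 3930 / 5028 = 78.2 %.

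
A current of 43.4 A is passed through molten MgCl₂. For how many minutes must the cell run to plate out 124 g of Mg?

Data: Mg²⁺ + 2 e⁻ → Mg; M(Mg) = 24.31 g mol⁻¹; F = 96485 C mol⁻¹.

n(Mg) = m/M = 124 / 24.31 = 5.101 mol.
Each Mg atom requires 2 electrons, so n(e⁻) = 2 × 5.101 = 10.20 mol.
Q = n(e⁻)·F = 10.20 × 96485 = 984300 C.
t = Q/I = 984300 / 43.40 A = 22680 s = 378 min.

378 min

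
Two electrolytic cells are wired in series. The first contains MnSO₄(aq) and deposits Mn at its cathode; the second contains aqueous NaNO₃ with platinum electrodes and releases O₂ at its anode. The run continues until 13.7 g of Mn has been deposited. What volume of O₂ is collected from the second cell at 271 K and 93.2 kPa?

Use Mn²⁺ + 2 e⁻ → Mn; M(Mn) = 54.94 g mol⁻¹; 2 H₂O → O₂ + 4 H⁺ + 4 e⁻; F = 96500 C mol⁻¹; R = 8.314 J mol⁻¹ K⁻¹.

3.01 L

n(Mn) = 13.7 / 54.94 = 0.2494 mol, so n(e⁻) = 2 × 0.2494 = 0.4987 mol.
The cells are in series, so the same 0.4987 mol of electrons passes through the second cell.
2 H₂O → O₂ + 4 H⁺ + 4 e⁻ — 4 mol e⁻ per mol O₂, so n(O₂) = 0.4987/4 = 0.1247 mol.
V = nRT/P = (0.1247 × 8.314 × 271) / (93.2 × 10³) = 0.00301 m³ = 3.01 L.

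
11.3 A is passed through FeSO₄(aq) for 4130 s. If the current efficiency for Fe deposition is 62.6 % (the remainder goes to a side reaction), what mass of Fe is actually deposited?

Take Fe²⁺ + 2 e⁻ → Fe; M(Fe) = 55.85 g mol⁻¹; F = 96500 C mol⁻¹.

Q = I·t = 11.30 × 4130.0 = 46670 C.
n(e⁻) = 46670/96500 = 0.4836 mol; theoretically n(Fe) = 0.4836/2 = 0.2418 mol, m_theo = 13.50 g.
At 62.6 % efficiency, m_actual = 0.626 × 13.50 = 8.45 g.

8.45 g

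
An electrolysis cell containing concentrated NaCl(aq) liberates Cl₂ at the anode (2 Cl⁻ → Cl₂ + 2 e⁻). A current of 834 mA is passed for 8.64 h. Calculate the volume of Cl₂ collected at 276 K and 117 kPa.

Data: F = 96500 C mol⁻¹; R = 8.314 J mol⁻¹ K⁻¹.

2.64 L

Q = I·t = 0.8340 A × 31104 s = 25940 C.
n(e⁻) = Q/F = 25940 / 96500 = 0.2688 mol.
2 electrons are transferred per Cl₂ molecule, so n(Cl₂) = 0.2688 / 2 = 0.1344 mol.
V = nRT/P = (0.1344 × 8.314 × 276) / (117 × 10³ Pa) = 0.00264 m³ = 2.64 L.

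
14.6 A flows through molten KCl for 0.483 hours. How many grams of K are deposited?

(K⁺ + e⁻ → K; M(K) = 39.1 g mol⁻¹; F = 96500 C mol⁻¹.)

10.3 g

Q = I·t = 14.60 A × 1738.8 s = 25390 C.
n(e⁻) = Q/F = 25390 / 96500 = 0.2631 mol.
K⁺ + e⁻ → K, so n(K) = n(e⁻)/1 = 0.2631 mol.
m = n·M = 0.2631 × 39.1 = 10.3 g.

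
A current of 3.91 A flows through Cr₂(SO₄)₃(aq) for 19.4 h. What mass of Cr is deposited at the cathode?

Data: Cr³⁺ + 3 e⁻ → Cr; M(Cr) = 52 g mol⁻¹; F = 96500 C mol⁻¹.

49.0 g

Q = I·t = 3.910 A × 69840 s = 273100 C.
n(e⁻) = Q/F = 273100 / 96500 = 2.830 mol.
Cr³⁺ + 3 e⁻ → Cr, so n(Cr) = n(e⁻)/3 = 0.9433 mol.
m = n·M = 0.9433 × 52 = 49.0 g.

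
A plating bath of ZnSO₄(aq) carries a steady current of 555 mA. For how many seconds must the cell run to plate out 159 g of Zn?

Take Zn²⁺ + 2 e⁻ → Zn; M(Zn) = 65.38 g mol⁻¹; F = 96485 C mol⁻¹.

8.46 × 10⁵ s

n(Zn) = m/M = 159 / 65.38 = 2.432 mol.
Each Zn atom requires 2 electrons, so n(e⁻) = 2 × 2.432 = 4.864 mol.
Q = n(e⁻)·F = 4.864 × 96485 = 469300 C.
t = Q/I = 469300 / 0.5550 A = 845600 s.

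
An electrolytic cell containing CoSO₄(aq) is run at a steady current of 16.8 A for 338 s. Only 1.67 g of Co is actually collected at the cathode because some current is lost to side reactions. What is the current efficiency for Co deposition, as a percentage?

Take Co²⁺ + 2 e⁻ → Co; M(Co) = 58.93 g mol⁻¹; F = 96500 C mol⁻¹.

96.3 %

Q = I·t = 16.80 × 338.00 = 5678 C; n(e⁻) = 5678/96500 = 0.05884 mol.
Theoretical n(Co) = n(e⁻)/2 = 0.02942 mol, i.e. m_theo = 0.02942 × 58.93 = 1.734 g.
Efficiency = m_actual / m_theo = 1.67 / 1.734 = 96.3 %.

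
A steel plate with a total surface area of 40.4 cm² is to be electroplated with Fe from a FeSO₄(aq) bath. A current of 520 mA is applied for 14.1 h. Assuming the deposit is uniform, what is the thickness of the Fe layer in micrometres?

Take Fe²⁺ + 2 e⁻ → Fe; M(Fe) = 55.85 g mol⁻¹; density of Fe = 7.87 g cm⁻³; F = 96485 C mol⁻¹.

Q = I·t = 0.5200 × 50760 = 26400 C; n(e⁻) = 0.2736 mol.
n(Fe) = n(e⁻)/2 = 0.1368 mol, so m = 0.1368 × 55.85 = 7.639 g.
Volume = m/ρ = 7.639 / 7.87 = 0.9707 cm³.
Thickness = V/A = 0.9707 / 40.4 = 0.0240 cm = 240 μm.

240 μm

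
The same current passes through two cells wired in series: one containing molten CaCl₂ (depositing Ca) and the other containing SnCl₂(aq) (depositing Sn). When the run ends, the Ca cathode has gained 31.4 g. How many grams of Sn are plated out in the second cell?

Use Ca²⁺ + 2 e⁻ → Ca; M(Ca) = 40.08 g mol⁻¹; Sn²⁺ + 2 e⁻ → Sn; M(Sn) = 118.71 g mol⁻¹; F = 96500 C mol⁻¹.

n(Ca) = 31.4 / 40.08 = 0.7834 mol.
Since Ca²⁺ + 2 e⁻ → Ca, n(e⁻) passed = 2 × 0.7834 = 1.567 mol.
Cells in series carry the same charge, so the same 1.567 mol of electrons passes through cell 2.
Sn²⁺ + 2 e⁻ → Sn, so n(Sn) = 1.567 / 2 = 0.7834 mol.
m(Sn) = 0.7834 × 118.71 = 93.0 g.

93.0 g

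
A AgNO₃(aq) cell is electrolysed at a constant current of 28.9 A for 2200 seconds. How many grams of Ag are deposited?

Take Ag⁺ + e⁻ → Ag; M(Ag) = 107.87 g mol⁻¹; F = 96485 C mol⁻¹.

71.1 g

Q = I·t = 28.90 A × 2200.0 s = 63580 C.
n(e⁻) = Q/F = 63580 / 96485 = 0.6590 mol.
Ag⁺ + e⁻ → Ag, so n(Ag) = n(e⁻)/1 = 0.6590 mol.
m = n·M = 0.6590 × 107.87 = 71.1 g.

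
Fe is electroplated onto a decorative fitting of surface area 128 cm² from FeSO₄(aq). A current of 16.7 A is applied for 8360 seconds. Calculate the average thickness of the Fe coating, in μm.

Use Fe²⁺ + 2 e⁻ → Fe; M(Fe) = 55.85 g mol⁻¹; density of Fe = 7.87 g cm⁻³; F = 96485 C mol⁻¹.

401 μm

Q = I·t = 16.70 × 8360.0 = 139600 C; n(e⁻) = 1.447 mol.
n(Fe) = n(e⁻)/2 = 0.7235 mol, so m = 0.7235 × 55.85 = 40.41 g.
Volume = m/ρ = 40.41 / 7.87 = 5.134 cm³.
Thickness = V/A = 5.134 / 128 = 0.0401 cm = 401 μm.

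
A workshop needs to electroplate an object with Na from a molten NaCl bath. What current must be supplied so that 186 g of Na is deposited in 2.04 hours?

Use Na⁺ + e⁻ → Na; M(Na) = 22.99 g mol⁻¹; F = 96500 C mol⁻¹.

106 A

n(Na) = 186 / 22.99 = 8.090 mol.
n(e⁻) = 1 × 8.090 = 8.090 mol.
Q = n(e⁻)·F = 8.090 × 96500 = 780700 C.
I = Q/t = 780700 / 7344.0 s = 106 A.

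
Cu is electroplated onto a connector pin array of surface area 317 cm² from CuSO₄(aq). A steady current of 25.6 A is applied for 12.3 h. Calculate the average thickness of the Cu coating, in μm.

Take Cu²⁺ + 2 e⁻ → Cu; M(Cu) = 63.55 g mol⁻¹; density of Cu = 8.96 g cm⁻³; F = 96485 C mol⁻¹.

Q = I·t = 25.60 × 44280 = 1134000 C; n(e⁻) = 11.75 mol.
n(Cu) = n(e⁻)/2 = 5.874 mol, so m = 5.874 × 63.55 = 373.3 g.
Volume = m/ρ = 373.3 / 8.96 = 41.66 cm³.
Thickness = V/A = 41.66 / 317 = 0.131 cm = 1310 μm.

1310 μm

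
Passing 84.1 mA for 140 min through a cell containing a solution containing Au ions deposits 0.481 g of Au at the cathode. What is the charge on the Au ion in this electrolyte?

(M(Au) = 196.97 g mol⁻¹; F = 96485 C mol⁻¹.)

+3

Q = I·t = 0.08410 A × 8400.0 s = 706.4 C, so n(e⁻) = 706.4/96485 = 0.007322 mol.
n(Au) deposited = 0.481 / 196.97 = 0.002442 mol.
Electrons per atom = n(e⁻)/n(Au) = 0.007322 / 0.002442 = 3.00 ≈ 3, so the ion is Au³⁺.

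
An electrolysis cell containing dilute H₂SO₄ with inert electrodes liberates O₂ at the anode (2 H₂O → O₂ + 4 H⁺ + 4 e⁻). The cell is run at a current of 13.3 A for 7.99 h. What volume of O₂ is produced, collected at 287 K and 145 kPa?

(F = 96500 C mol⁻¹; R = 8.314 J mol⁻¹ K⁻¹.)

Q = I·t = 13.30 A × 28764 s = 382600 C.
n(e⁻) = Q/F = 382600 / 96500 = 3.964 mol.
4 electrons are transferred per O₂ molecule, so n(O₂) = 3.964 / 4 = 0.9911 mol.
V = nRT/P = (0.9911 × 8.314 × 287) / (145 × 10³ Pa) = 0.0163 m³ = 16.3 L.

16.3 L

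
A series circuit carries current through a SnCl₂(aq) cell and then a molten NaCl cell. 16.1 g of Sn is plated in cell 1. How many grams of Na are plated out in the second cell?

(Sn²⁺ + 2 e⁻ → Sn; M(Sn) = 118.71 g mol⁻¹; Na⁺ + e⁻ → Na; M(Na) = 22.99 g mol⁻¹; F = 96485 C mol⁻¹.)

6.24 g

n(Sn) = 16.1 / 118.71 = 0.1356 mol.
Since Sn²⁺ + 2 e⁻ → Sn, n(e⁻) passed = 2 × 0.1356 = 0.2712 mol.
Cells in series carry the same charge, so the same 0.2712 mol of electrons passes through cell 2.
Na⁺ + e⁻ → Na, so n(Na) = 0.2712 / 1 = 0.2712 mol.
m(Na) = 0.2712 × 22.99 = 6.24 g.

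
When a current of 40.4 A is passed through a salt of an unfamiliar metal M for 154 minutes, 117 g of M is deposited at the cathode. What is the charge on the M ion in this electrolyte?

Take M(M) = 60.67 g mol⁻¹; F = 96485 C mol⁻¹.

Q = I·t = 40.40 A × 9240.0 s = 373300 C, so n(e⁻) = 373300/96485 = 3.869 mol.
n(M) deposited = 117 / 60.67 = 1.928 mol.
Electrons per atom = n(e⁻)/n(M) = 3.869 / 1.928 = 2.01 ≈ 2, so the ion is M²⁺.

+2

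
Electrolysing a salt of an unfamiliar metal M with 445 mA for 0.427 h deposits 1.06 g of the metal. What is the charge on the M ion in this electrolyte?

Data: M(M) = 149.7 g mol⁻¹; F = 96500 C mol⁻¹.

Q = I·t = 0.4450 A × 1537.2 s = 684.1 C, so n(e⁻) = 684.1/96500 = 0.007089 mol.
n(M) deposited = 1.06 / 149.7 = 0.007081 mol.
Electrons per atom = n(e⁻)/n(M) = 0.007089 / 0.007081 = 1.00 ≈ 1, so the ion is M⁺.

+1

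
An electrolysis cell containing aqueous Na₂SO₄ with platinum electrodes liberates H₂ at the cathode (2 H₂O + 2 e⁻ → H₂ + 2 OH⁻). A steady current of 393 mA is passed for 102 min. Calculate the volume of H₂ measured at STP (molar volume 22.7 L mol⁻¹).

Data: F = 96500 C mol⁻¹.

Q = I·t = 0.3930 A × 6120.0 s = 2405 C.
n(e⁻) = Q/F = 2405 / 96500 = 0.02492 mol.
2 electrons are transferred per H₂ molecule, so n(H₂) = 0.02492 / 2 = 0.01246 mol.
V = n × V_m = 0.01246 × 22.7 = 0.283 L.

0.283 L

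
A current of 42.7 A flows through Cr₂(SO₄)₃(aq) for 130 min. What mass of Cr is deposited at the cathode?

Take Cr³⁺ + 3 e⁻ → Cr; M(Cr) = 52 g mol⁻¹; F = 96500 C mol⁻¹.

59.8 g

Q = I·t = 42.70 A × 7800.0 s = 333100 C.
n(e⁻) = Q/F = 333100 / 96500 = 3.451 mol.
Cr³⁺ + 3 e⁻ → Cr, so n(Cr) = n(e⁻)/3 = 1.150 mol.
m = n·M = 1.150 × 52 = 59.8 g.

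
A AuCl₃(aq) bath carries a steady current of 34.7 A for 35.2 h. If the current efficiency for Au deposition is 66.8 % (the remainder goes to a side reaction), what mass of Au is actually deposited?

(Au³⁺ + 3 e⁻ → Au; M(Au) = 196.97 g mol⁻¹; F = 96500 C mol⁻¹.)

Q = I·t = 34.70 × 126720 = 4397000 C.
n(e⁻) = 4397000/96500 = 45.57 mol; theoretically n(Au) = 45.57/3 = 15.19 mol, m_theo = 2992 g.
At 66.8 % efficiency, m_actual = 0.668 × 2992 = 2000 g.

2000 g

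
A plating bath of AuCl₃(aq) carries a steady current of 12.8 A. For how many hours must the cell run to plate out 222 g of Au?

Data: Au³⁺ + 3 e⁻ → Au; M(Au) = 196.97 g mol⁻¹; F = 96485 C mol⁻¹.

7.08 h

n(Au) = m/M = 222 / 196.97 = 1.127 mol.
Each Au atom requires 3 electrons, so n(e⁻) = 3 × 1.127 = 3.381 mol.
Q = n(e⁻)·F = 3.381 × 96485 = 326200 C.
t = Q/I = 326200 / 12.80 A = 25490 s = 7.08 h.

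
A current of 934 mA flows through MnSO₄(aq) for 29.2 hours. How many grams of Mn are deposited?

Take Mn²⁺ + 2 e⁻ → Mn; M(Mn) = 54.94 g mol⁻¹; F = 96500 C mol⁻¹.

Q = I·t = 0.9340 A × 105120 s = 98180 C.
n(e⁻) = Q/F = 98180 / 96500 = 1.017 mol.
Mn²⁺ + 2 e⁻ → Mn, so n(Mn) = n(e⁻)/2 = 0.5087 mol.
m = n·M = 0.5087 × 54.94 = 27.9 g.

27.9 g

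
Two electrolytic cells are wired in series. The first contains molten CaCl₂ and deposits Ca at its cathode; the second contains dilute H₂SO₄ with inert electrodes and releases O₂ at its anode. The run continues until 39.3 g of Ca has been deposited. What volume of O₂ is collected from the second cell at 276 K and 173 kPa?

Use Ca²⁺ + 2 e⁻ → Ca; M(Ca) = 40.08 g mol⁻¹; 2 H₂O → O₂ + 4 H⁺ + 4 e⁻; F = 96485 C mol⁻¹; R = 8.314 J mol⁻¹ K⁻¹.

n(Ca) = 39.3 / 40.08 = 0.9805 mol, so n(e⁻) = 2 × 0.9805 = 1.961 mol.
The cells are in series, so the same 1.961 mol of electrons passes through the second cell.
2 H₂O → O₂ + 4 H⁺ + 4 e⁻ — 4 mol e⁻ per mol O₂, so n(O₂) = 1.961/4 = 0.4903 mol.
V = nRT/P = (0.4903 × 8.314 × 276) / (173 × 10³) = 0.00650 m³ = 6.50 L.

6.50 L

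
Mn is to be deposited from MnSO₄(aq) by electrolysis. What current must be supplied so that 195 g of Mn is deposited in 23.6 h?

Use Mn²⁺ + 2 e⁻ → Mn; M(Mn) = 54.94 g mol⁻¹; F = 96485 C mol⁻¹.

n(Mn) = 195 / 54.94 = 3.549 mol.
n(e⁻) = 2 × 3.549 = 7.099 mol.
Q = n(e⁻)·F = 7.099 × 96485 = 684900 C.
I = Q/t = 684900 / 84960 s = 8.06 A.

8.06 A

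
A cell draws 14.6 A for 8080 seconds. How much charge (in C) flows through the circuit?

Q = I·t = 14.60 A × 8080.0 s = 1.18 × 10⁵ C.

1.18 × 10⁵ C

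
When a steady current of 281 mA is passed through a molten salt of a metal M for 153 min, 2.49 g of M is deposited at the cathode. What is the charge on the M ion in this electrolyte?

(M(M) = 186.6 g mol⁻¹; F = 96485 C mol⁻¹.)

+2

Q = I·t = 0.2810 A × 9180.0 s = 2580 C, so n(e⁻) = 2580/96485 = 0.02674 mol.
n(M) deposited = 2.49 / 186.6 = 0.01334 mol.
Electrons per atom = n(e⁻)/n(M) = 0.02674 / 0.01334 = 2.00 ≈ 2, so the ion is M²⁺.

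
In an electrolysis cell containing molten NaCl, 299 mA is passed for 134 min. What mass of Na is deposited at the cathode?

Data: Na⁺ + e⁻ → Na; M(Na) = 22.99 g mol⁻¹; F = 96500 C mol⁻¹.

0.573 g

Q = I·t = 0.2990 A × 8040.0 s = 2404 C.
n(e⁻) = Q/F = 2404 / 96500 = 0.02491 mol.
Na⁺ + e⁻ → Na, so n(Na) = n(e⁻)/1 = 0.02491 mol.
m = n·M = 0.02491 × 22.99 = 0.573 g.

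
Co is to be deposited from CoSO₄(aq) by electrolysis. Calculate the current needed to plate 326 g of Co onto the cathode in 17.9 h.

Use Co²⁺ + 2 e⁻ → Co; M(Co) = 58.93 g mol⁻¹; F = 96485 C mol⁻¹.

n(Co) = 326 / 58.93 = 5.532 mol.
n(e⁻) = 2 × 5.532 = 11.06 mol.
Q = n(e⁻)·F = 11.06 × 96485 = 1068000 C.
I = Q/t = 1068000 / 64440 s = 16.6 A.

16.6 A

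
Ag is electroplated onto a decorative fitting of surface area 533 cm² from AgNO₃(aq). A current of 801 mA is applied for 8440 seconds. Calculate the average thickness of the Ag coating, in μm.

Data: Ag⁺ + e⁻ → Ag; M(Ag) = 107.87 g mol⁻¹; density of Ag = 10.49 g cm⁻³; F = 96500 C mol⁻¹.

Q = I·t = 0.8010 × 8440.0 = 6760 C; n(e⁻) = 0.07006 mol.
n(Ag) = n(e⁻)/1 = 0.07006 mol, so m = 0.07006 × 107.87 = 7.557 g.
Volume = m/ρ = 7.557 / 10.49 = 0.7204 cm³.
Thickness = V/A = 0.7204 / 533 = 0.00135 cm = 13.5 μm.

13.5 μm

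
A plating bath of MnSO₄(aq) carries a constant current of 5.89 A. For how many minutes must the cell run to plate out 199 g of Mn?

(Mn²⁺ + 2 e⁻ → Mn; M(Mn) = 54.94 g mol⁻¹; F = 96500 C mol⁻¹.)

n(Mn) = m/M = 199 / 54.94 = 3.622 mol.
Each Mn atom requires 2 electrons, so n(e⁻) = 2 × 3.622 = 7.244 mol.
Q = n(e⁻)·F = 7.244 × 96500 = 699100 C.
t = Q/I = 699100 / 5.890 A = 118700 s = 1980 min.

1980 min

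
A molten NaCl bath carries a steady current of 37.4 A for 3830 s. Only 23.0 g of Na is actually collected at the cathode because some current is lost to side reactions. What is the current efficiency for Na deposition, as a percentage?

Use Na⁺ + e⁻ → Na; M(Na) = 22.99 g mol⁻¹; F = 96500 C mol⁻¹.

67.4 %

Q = I·t = 37.40 × 3830.0 = 143200 C; n(e⁻) = 143200/96500 = 1.484 mol.
Theoretical n(Na) = n(e⁻)/1 = 1.484 mol, i.e. m_theo = 1.484 × 22.99 = 34.13 g.
Efficiency = m_actual / m_theo = 23.0 / 34.13 = 67.4 %.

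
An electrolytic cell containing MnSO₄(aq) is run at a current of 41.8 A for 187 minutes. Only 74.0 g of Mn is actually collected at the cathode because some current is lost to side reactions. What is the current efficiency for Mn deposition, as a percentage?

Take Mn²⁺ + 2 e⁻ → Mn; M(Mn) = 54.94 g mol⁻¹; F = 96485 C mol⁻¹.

Q = I·t = 41.80 × 11220 = 469000 C; n(e⁻) = 469000/96485 = 4.861 mol.
Theoretical n(Mn) = n(e⁻)/2 = 2.430 mol, i.e. m_theo = 2.430 × 54.94 = 133.5 g.
Efficiency = m_actual / m_theo = 74.0 / 133.5 = 55.4 %.

55.4 %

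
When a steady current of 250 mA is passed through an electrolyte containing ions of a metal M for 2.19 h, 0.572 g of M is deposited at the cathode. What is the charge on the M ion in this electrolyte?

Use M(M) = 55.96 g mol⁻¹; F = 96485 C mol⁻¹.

Q = I·t = 0.2500 A × 7884.0 s = 1971 C, so n(e⁻) = 1971/96485 = 0.02043 mol.
n(M) deposited = 0.572 / 55.96 = 0.01022 mol.
Electrons per atom = n(e⁻)/n(M) = 0.02043 / 0.01022 = 2.00 ≈ 2, so the ion is M²⁺.

+2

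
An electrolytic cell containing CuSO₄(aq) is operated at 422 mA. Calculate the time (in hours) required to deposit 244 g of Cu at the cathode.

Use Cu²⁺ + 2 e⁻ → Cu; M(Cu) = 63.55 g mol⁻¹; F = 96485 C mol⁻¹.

488 h

n(Cu) = m/M = 244 / 63.55 = 3.839 mol.
Each Cu atom requires 2 electrons, so n(e⁻) = 2 × 3.839 = 7.679 mol.
Q = n(e⁻)·F = 7.679 × 96485 = 740900 C.
t = Q/I = 740900 / 0.4220 A = 1756000 s = 488 h.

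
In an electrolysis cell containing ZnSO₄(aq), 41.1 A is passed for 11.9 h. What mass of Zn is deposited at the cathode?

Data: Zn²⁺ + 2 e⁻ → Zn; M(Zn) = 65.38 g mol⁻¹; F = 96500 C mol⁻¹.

Q = I·t = 41.10 A × 42840 s = 1761000 C.
n(e⁻) = Q/F = 1761000 / 96500 = 18.25 mol.
Zn²⁺ + 2 e⁻ → Zn, so n(Zn) = n(e⁻)/2 = 9.123 mol.
m = n·M = 9.123 × 65.38 = 596 g.

596 g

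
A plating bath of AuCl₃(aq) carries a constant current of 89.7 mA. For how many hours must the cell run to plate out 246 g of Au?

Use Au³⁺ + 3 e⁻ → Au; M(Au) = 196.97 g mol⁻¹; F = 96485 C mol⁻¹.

n(Au) = m/M = 246 / 196.97 = 1.249 mol.
Each Au atom requires 3 electrons, so n(e⁻) = 3 × 1.249 = 3.747 mol.
Q = n(e⁻)·F = 3.747 × 96485 = 361500 C.
t = Q/I = 361500 / 0.08970 A = 4030000 s = 1120 h.

1120 h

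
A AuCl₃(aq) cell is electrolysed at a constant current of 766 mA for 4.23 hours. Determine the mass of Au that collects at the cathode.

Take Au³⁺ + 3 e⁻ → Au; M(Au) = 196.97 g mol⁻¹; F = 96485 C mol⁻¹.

Q = I·t = 0.7660 A × 15228 s = 11660 C.
n(e⁻) = Q/F = 11660 / 96485 = 0.1209 mol.
Au³⁺ + 3 e⁻ → Au, so n(Au) = n(e⁻)/3 = 0.04030 mol.
m = n·M = 0.04030 × 196.97 = 7.94 g.

7.94 g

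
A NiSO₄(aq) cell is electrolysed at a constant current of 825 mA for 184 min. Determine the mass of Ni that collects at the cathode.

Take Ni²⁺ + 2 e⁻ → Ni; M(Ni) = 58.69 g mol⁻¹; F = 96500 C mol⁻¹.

2.77 g

Q = I·t = 0.8250 A × 11040 s = 9108 C.
n(e⁻) = Q/F = 9108 / 96500 = 0.09438 mol.
Ni²⁺ + 2 e⁻ → Ni, so n(Ni) = n(e⁻)/2 = 0.04719 mol.
m = n·M = 0.04719 × 58.69 = 2.77 g.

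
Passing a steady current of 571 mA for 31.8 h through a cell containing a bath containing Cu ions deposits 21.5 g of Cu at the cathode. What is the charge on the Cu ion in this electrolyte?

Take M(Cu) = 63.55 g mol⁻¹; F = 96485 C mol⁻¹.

Q = I·t = 0.5710 A × 114480 s = 65370 C, so n(e⁻) = 65370/96485 = 0.6775 mol.
n(Cu) deposited = 21.5 / 63.55 = 0.3383 mol.
Electrons per atom = n(e⁻)/n(Cu) = 0.6775 / 0.3383 = 2.00 ≈ 2, so the ion is Cu²⁺.

+2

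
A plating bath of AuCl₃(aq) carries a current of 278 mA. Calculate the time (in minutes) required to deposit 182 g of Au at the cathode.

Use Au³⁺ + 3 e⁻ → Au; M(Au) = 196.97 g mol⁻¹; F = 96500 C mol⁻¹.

n(Au) = m/M = 182 / 196.97 = 0.9240 mol.
Each Au atom requires 3 electrons, so n(e⁻) = 3 × 0.9240 = 2.772 mol.
Q = n(e⁻)·F = 2.772 × 96500 = 267500 C.
t = Q/I = 267500 / 0.2780 A = 962200 s = 16000 min.

16000 min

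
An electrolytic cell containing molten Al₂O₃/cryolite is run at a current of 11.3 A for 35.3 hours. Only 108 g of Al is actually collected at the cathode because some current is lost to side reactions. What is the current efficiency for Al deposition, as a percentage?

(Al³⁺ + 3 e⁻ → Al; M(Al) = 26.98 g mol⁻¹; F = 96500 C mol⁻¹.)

80.7 %

Q = I·t = 11.30 × 127080 = 1436000 C; n(e⁻) = 1436000/96500 = 14.88 mol.
Theoretical n(Al) = n(e⁻)/3 = 4.960 mol, i.e. m_theo = 4.960 × 26.98 = 133.8 g.
Efficiency = m_actual / m_theo = 108 / 133.8 = 80.7 %.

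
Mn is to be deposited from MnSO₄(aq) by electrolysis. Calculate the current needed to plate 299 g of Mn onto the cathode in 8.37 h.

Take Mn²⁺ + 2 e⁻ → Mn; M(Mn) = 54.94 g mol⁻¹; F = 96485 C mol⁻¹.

34.9 A

n(Mn) = 299 / 54.94 = 5.442 mol.
n(e⁻) = 2 × 5.442 = 10.88 mol.
Q = n(e⁻)·F = 10.88 × 96485 = 1050000 C.
I = Q/t = 1050000 / 30132 s = 34.9 A.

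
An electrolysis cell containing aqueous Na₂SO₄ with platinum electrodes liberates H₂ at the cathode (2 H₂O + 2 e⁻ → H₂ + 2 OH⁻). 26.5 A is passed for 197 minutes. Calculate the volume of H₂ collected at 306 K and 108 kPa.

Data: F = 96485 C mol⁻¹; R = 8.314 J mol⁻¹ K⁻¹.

Q = I·t = 26.50 A × 11820 s = 313200 C.
n(e⁻) = Q/F = 313200 / 96485 = 3.246 mol.
2 electrons are transferred per H₂ molecule, so n(H₂) = 3.246 / 2 = 1.623 mol.
V = nRT/P = (1.623 × 8.314 × 306) / (108 × 10³ Pa) = 0.0382 m³ = 38.2 L.

38.2 L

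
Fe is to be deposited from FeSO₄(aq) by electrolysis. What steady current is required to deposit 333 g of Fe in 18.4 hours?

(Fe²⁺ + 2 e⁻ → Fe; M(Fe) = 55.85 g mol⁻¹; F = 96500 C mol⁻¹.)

17.4 A

n(Fe) = 333 / 55.85 = 5.962 mol.
n(e⁻) = 2 × 5.962 = 11.92 mol.
Q = n(e⁻)·F = 11.92 × 96500 = 1151000 C.
I = Q/t = 1151000 / 66240 s = 17.4 A.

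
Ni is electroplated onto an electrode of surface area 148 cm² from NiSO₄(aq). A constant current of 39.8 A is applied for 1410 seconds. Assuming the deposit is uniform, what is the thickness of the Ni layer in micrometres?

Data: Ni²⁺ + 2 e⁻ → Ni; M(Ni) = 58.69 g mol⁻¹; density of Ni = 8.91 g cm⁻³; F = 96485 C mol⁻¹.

129 μm

Q = I·t = 39.80 × 1410.0 = 56120 C; n(e⁻) = 0.5816 mol.
n(Ni) = n(e⁻)/2 = 0.2908 mol, so m = 0.2908 × 58.69 = 17.07 g.
Volume = m/ρ = 17.07 / 8.91 = 1.916 cm³.
Thickness = V/A = 1.916 / 148 = 0.0129 cm = 129 μm.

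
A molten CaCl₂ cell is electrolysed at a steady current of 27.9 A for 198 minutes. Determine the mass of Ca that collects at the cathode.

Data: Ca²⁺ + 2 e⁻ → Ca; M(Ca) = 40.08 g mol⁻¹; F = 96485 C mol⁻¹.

68.8 g

Q = I·t = 27.90 A × 11880 s = 331500 C.
n(e⁻) = Q/F = 331500 / 96485 = 3.435 mol.
Ca²⁺ + 2 e⁻ → Ca, so n(Ca) = n(e⁻)/2 = 1.718 mol.
m = n·M = 1.718 × 40.08 = 68.8 g.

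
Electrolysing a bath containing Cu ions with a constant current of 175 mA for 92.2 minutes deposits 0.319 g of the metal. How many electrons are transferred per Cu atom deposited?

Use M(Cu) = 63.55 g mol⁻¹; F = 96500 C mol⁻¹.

Q = I·t = 0.1750 A × 5532.0 s = 968.1 C, so n(e⁻) = 968.1/96500 = 0.01003 mol.
n(Cu) deposited = 0.319 / 63.55 = 0.005020 mol.
Electrons per atom = n(e⁻)/n(Cu) = 0.01003 / 0.005020 = 2.00 ≈ 2, so the ion is Cu²⁺.

2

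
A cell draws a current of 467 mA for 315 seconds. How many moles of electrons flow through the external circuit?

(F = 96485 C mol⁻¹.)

0.00152 mol

Q = I·t = 0.4670 A × 315.00 s = 147.1 C.
n(e⁻) = Q/F = 147.1 / 96485 = 0.00152 mol.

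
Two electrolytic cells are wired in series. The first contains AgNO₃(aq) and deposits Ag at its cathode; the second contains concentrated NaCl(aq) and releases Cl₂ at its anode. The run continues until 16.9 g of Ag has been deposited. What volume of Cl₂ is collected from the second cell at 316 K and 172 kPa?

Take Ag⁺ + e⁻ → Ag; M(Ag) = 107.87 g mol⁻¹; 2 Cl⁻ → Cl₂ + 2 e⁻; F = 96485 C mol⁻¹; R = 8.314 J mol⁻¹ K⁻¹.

1.20 L

n(Ag) = 16.9 / 107.87 = 0.1567 mol, so n(e⁻) = 1 × 0.1567 = 0.1567 mol.
The cells are in series, so the same 0.1567 mol of electrons passes through the second cell.
2 Cl⁻ → Cl₂ + 2 e⁻ — 2 mol e⁻ per mol Cl₂, so n(Cl₂) = 0.1567/2 = 0.07834 mol.
V = nRT/P = (0.07834 × 8.314 × 316) / (172 × 10³) = 0.00120 m³ = 1.20 L.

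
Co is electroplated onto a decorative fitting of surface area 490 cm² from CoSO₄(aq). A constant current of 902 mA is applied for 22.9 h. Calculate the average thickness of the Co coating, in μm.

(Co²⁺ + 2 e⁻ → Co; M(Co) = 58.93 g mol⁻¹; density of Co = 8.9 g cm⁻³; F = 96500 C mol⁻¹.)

Q = I·t = 0.9020 × 82440 = 74360 C; n(e⁻) = 0.7706 mol.
n(Co) = n(e⁻)/2 = 0.3853 mol, so m = 0.3853 × 58.93 = 22.71 g.
Volume = m/ρ = 22.71 / 8.9 = 2.551 cm³.
Thickness = V/A = 2.551 / 490 = 0.00521 cm = 52.1 μm.

52.1 μm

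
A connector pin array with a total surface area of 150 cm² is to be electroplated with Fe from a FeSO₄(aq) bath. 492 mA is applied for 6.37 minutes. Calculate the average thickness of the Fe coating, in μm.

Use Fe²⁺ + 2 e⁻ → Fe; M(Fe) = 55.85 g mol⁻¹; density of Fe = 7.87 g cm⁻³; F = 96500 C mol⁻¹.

Q = I·t = 0.4920 × 382.20 = 188.0 C; n(e⁻) = 0.001949 mol.
n(Fe) = n(e⁻)/2 = 0.0009743 mol, so m = 0.0009743 × 55.85 = 0.05442 g.
Volume = m/ρ = 0.05442 / 7.87 = 0.006914 cm³.
Thickness = V/A = 0.006914 / 150 = 4.61 × 10⁻⁵ cm = 0.461 μm.

0.461 μm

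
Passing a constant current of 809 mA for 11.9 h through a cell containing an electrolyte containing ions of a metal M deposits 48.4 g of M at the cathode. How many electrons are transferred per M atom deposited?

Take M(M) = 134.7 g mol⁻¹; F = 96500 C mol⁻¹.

Q = I·t = 0.8090 A × 42840 s = 34660 C, so n(e⁻) = 34660/96500 = 0.3591 mol.
n(M) deposited = 48.4 / 134.7 = 0.3593 mol.
Electrons per atom = n(e⁻)/n(M) = 0.3591 / 0.3593 = 1.00 ≈ 1, so the ion is M⁺.

1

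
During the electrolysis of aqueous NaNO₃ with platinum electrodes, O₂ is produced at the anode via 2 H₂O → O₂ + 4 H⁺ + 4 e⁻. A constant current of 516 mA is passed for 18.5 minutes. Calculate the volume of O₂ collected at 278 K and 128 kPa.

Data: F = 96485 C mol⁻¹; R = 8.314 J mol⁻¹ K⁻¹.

0.0268 L

Q = I·t = 0.5160 A × 1110.0 s = 572.8 C.
n(e⁻) = Q/F = 572.8 / 96485 = 0.005936 mol.
4 electrons are transferred per O₂ molecule, so n(O₂) = 0.005936 / 4 = 0.001484 mol.
V = nRT/P = (0.001484 × 8.314 × 278) / (128 × 10³ Pa) = 2.68 × 10⁻⁵ m³ = 0.0268 L.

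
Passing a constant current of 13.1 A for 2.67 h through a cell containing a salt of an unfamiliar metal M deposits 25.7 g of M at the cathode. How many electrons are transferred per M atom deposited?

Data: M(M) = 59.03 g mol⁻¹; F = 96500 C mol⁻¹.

3

Q = I·t = 13.10 A × 9612.0 s = 125900 C, so n(e⁻) = 125900/96500 = 1.305 mol.
n(M) deposited = 25.7 / 59.03 = 0.4354 mol.
Electrons per atom = n(e⁻)/n(M) = 1.305 / 0.4354 = 3.00 ≈ 3, so the ion is M³⁺.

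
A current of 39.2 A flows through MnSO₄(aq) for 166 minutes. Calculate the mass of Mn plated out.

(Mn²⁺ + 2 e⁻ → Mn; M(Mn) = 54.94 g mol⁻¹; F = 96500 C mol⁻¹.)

111 g

Q = I·t = 39.20 A × 9960.0 s = 390400 C.
n(e⁻) = Q/F = 390400 / 96500 = 4.046 mol.
Mn²⁺ + 2 e⁻ → Mn, so n(Mn) = n(e⁻)/2 = 2.023 mol.
m = n·M = 2.023 × 54.94 = 111 g.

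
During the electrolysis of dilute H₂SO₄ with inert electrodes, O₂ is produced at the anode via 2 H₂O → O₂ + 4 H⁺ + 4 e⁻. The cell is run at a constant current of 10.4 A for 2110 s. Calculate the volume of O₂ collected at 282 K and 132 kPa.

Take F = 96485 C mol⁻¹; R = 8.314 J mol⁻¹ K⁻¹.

Q = I·t = 10.40 A × 2110.0 s = 21940 C.
n(e⁻) = Q/F = 21940 / 96485 = 0.2274 mol.
4 electrons are transferred per O₂ molecule, so n(O₂) = 0.2274 / 4 = 0.05686 mol.
V = nRT/P = (0.05686 × 8.314 × 282) / (132 × 10³ Pa) = 0.00101 m³ = 1.01 L.

1.01 L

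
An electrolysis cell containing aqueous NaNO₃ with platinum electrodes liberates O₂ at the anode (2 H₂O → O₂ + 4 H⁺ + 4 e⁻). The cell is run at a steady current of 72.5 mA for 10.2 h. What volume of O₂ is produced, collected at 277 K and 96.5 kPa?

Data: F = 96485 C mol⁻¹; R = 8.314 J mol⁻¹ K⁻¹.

0.165 L

Q = I·t = 0.07250 A × 36720 s = 2662 C.
n(e⁻) = Q/F = 2662 / 96485 = 0.02759 mol.
4 electrons are transferred per O₂ molecule, so n(O₂) = 0.02759 / 4 = 0.006898 mol.
V = nRT/P = (0.006898 × 8.314 × 277) / (96.5 × 10³ Pa) = 1.65 × 10⁻⁴ m³ = 0.165 L.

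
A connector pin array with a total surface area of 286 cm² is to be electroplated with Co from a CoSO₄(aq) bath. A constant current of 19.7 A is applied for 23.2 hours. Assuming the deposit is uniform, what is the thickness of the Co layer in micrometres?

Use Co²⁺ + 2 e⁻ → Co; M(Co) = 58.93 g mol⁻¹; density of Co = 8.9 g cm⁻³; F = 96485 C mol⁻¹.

1970 μm

Q = I·t = 19.70 × 83520 = 1645000 C; n(e⁻) = 17.05 mol.
n(Co) = n(e⁻)/2 = 8.526 mol, so m = 8.526 × 58.93 = 502.5 g.
Volume = m/ρ = 502.5 / 8.9 = 56.46 cm³.
Thickness = V/A = 56.46 / 286 = 0.197 cm = 1970 μm.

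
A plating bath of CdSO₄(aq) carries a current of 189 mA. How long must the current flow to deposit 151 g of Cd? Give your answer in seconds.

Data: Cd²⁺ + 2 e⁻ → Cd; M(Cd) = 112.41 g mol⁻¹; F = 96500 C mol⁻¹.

n(Cd) = m/M = 151 / 112.41 = 1.343 mol.
Each Cd atom requires 2 electrons, so n(e⁻) = 2 × 1.343 = 2.687 mol.
Q = n(e⁻)·F = 2.687 × 96500 = 259300 C.
t = Q/I = 259300 / 0.1890 A = 1372000 s.

1.37 × 10⁶ s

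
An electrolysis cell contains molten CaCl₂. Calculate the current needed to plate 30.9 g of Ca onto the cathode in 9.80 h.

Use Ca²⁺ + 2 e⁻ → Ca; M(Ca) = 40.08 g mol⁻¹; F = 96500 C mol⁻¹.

4.22 A

n(Ca) = 30.9 / 40.08 = 0.7710 mol.
n(e⁻) = 2 × 0.7710 = 1.542 mol.
Q = n(e⁻)·F = 1.542 × 96500 = 148800 C.
I = Q/t = 148800 / 35280 s = 4.22 A.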